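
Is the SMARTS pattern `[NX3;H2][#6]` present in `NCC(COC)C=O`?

The pattern [NX3;H2][#6] describes a trivalent nitrogen with two H attached to carbon — a primary amine.
The molecule carries a primary amino group (-NH2), whose atoms satisfy every constraint of the query, so the pattern matches.

Yes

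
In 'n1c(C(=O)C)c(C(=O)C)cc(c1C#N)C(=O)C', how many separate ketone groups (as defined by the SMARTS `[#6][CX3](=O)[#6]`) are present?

3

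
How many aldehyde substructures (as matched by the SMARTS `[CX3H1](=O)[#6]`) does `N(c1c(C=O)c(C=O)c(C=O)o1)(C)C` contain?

3

[CX3H1](=O)[#6] is the SMARTS for an aldehyde: an sp2 carbon with one H, double-bonded to O and single-bonded to carbon.
The molecule carries 3 separate instances of an aldehyde (-CHO) meeting every constraint; each maps to a distinct set of atoms, giving 3 matches.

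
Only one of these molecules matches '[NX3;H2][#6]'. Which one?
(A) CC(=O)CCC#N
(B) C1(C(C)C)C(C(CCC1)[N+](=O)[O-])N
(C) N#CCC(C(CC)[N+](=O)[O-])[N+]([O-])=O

[NX3;H2][#6] describes a trivalent nitrogen with two H attached to carbon (a primary amine).
(A) has a nitrile (-C#N) but the nitrogen is NX1 (triple-bonded), not NX3 with two H.
(B) contains a primary amino group (-NH2), which satisfies every atom and bond constraint.
(C) has a nitro group (-[N+](=O)[O-]) but the nitrogen is [N+] with no H, not NX3H2.
So the answer is (B).

B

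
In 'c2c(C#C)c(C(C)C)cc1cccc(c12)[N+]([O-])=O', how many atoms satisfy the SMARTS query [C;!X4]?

The query [C;!X4] means: aliphatic carbon that does not have four total connections.
Check the 18 heavy atoms by environment: 10× c (aromatic, X3) → no; 2× C (X2) → match; 1× N (charge +1, X3) → no; 1× O (charge -1, X1) → no; 1× O (X1) → no; 3× C (X4) → no.
That gives 2 matching atoms.

2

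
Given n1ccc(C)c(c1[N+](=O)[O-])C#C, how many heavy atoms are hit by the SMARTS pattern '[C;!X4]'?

2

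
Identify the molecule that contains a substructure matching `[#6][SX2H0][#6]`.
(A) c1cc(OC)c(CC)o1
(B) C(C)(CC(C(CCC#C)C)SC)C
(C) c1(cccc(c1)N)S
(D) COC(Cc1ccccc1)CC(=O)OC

B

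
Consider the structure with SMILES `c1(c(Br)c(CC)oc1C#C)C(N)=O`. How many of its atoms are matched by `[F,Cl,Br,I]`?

The query [F,Cl,Br,I] means: comma = OR; matches any of F, Cl, Br, I.
Check the 13 heavy atoms by environment: 1× o (aromatic) → no; 4× c (aromatic) → no; 5× C → no; 1× Br → match; 1× O → no; 1× N → no.
That gives 1 matching atom.

1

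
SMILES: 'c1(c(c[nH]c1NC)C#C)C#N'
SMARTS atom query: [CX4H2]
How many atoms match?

The query [CX4H2] means: sp3 carbon (X4) with exactly two hydrogens.
Check the 11 heavy atoms by environment: 1× n (aromatic, H1, X3) → no; 1× c (aromatic, H1, X3) → no; 3× c (aromatic, H0, X3) → no; 1× N (H1, X3) → no; 1× C (H3, X4) → no; 2× C (H0, X2) → no; 1× N (H0, X1) → no; 1× C (H1, X2) → no.
No environment satisfies the query, so 0 matching atoms.

0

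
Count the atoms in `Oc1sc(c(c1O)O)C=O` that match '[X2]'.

4

The query [X2] means: any atom with exactly two total connections (bonds + H).
Check the 10 heavy atoms by environment: 1× s (aromatic, X2) → match; 4× c (aromatic, X3) → no; 3× O (X2) → match; 1× C (X3) → no; 1× O (X1) → no.
Summing the matching environments: 1 + 3 = 4 matching atoms.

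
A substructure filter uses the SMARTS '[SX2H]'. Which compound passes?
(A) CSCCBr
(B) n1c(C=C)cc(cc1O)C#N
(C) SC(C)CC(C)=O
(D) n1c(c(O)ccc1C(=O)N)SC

C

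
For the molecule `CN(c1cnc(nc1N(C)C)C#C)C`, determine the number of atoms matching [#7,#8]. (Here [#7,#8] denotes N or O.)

Check the 14 heavy atoms by environment: 2× n (aromatic) → match; 4× c (aromatic) → no; 2× N → match; 6× C → no.
Summing the matching environments: 2 + 2 = 4 matching atoms.

4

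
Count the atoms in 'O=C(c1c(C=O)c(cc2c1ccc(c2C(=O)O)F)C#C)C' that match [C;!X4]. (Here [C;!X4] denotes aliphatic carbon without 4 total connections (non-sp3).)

5

The query [C;!X4] means: aliphatic carbon that does not have four total connections.
Check the 21 heavy atoms by environment: 10× c (aromatic, X3) → no; 3× C (X3) → match; 3× O (X1) → no; 1× C (X4) → no; 2× C (X2) → match; 1× O (X2) → no; 1× F (X1) → no.
Summing the matching environments: 3 + 2 = 5 matching atoms.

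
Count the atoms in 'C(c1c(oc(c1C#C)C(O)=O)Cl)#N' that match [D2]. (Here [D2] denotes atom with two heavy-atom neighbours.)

3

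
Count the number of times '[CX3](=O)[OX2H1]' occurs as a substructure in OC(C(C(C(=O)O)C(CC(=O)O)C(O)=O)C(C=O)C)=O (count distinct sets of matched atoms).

[CX3](=O)[OX2H1] is the SMARTS for a carboxylic acid: an sp2 carbon double-bonded to O and single-bonded to an -OH oxygen.
The molecule carries 4 separate instances of a carboxylic acid group (-C(=O)OH) meeting every constraint; each maps to a distinct set of atoms, giving 4 matches.

4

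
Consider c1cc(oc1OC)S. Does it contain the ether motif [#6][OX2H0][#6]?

The pattern [#6][OX2H0][#6] describes an aliphatic oxygen bridging two carbons with no H on the oxygen — an ether.
The molecule carries a methoxy ether (-OCH3), whose atoms satisfy every constraint of the query, so the pattern matches.

Yes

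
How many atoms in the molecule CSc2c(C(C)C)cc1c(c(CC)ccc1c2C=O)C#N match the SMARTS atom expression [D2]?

The query [D2] means: atom with exactly two heavy-atom neighbours.
Check the 21 heavy atoms by environment: 7× c (aromatic, D3) → no; 3× c (aromatic, D2) → match; 3× C (D2) → match; 4× C (D1) → no; 1× O (D1) → no; 1× C (D3) → no; 1× N (D1) → no; 1× S (D2) → match.
Summing the matching environments: 3 + 3 + 1 = 7 matching atoms.

7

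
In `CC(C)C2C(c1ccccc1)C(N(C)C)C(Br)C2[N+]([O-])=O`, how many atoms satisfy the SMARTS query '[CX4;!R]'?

5

Check the 21 heavy atoms by environment: 5× C (X4, in 5-ring) → no; 1× N (X3, acyclic) → no; 5× C (X4, acyclic) → match; 1× Br (X1, acyclic) → no; 1× N (charge +1, X3, acyclic) → no; 1× O (charge -1, X1, acyclic) → no; 1× O (X1, acyclic) → no; 6× c (aromatic, X3, in 6-ring) → no.
That gives 5 matching atoms.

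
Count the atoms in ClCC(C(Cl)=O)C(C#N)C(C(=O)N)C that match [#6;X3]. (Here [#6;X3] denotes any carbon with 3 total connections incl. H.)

2

The query [#6;X3] means: any carbon (aromatic or not) with three total connections.
Check the 14 heavy atoms by environment: 5× C (X4) → no; 2× C (X3) → match; 2× O (X1) → no; 2× Cl (X1) → no; 1× N (X3) → no; 1× C (X2) → no; 1× N (X1) → no.
That gives 2 matching atoms.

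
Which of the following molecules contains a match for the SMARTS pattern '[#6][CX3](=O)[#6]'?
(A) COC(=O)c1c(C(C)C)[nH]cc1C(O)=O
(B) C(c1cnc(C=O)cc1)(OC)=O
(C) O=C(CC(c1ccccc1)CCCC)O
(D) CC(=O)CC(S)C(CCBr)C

[#6][CX3](=O)[#6] describes a carbonyl carbon (no H) flanked by two carbons (a ketone).
(A) has a methyl-ester group (-C(=O)OCH3) but one neighbour of the carbonyl carbon is O, not C.
(B) has an aldehyde (-CHO) but the carbonyl carbon has H1, so it is not flanked by two carbons.
(C) has a carboxylic acid group (-C(=O)OH) but one neighbour of the carbonyl carbon is O, not C.
(D) contains an acetyl/ketone group (-C(=O)CH3), which satisfies every atom and bond constraint.
So the answer is (D).

D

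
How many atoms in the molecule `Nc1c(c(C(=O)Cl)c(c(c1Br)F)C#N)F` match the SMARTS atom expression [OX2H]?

0

The query [OX2H] means: aliphatic oxygen with two connections, one of which is H — an -OH oxygen.
Check the 15 heavy atoms by environment: 6× c (aromatic, H0, X3) → no; 2× F (H0, X1) → no; 1× Br (H0, X1) → no; 1× C (H0, X3) → no; 1× O (H0, X1) → no; 1× Cl (H0, X1) → no; 1× C (H0, X2) → no; 1× N (H0, X1) → no; 1× N (H2, X3) → no.
No environment satisfies the query, so 0 matching atoms.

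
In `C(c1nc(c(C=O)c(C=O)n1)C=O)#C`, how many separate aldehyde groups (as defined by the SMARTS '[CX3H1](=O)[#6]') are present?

3

[CX3H1](=O)[#6] is the SMARTS for an aldehyde: an sp2 carbon with one H, double-bonded to O and single-bonded to carbon.
The molecule carries 3 separate instances of an aldehyde (-CHO) meeting every constraint; each maps to a distinct set of atoms, giving 3 matches.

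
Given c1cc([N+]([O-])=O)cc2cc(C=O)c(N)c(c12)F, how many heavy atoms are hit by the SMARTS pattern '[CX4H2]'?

Check the 17 heavy atoms by environment: 6× c (aromatic, H0, X3) → no; 4× c (aromatic, H1, X3) → no; 1× N (charge +1, H0, X3) → no; 1× O (charge -1, H0, X1) → no; 2× O (H0, X1) → no; 1× N (H2, X3) → no; 1× F (H0, X1) → no; 1× C (H1, X3) → no.
No environment satisfies the query, so 0 matching atoms.

0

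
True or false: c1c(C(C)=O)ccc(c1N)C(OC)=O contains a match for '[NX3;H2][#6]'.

True

The pattern [NX3;H2][#6] describes a trivalent nitrogen with two H attached to carbon — a primary amine.
The molecule carries a primary amino group (-NH2), whose atoms satisfy every constraint of the query, so the pattern matches.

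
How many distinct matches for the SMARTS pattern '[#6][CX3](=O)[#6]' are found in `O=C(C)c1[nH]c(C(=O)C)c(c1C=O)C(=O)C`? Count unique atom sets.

3

[#6][CX3](=O)[#6] is the SMARTS for a ketone: a carbonyl carbon (no H) flanked by two carbons.
The molecule carries 3 separate instances of an acetyl/ketone group (-C(=O)CH3) meeting every constraint; each maps to a distinct set of atoms, giving 3 matches.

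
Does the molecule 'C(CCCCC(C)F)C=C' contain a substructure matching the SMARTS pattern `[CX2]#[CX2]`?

No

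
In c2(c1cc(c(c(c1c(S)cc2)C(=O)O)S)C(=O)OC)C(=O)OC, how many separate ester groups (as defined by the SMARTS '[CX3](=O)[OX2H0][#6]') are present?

2

[CX3](=O)[OX2H0][#6] is the SMARTS for an ester: a carbonyl carbon bonded to an oxygen that is itself bonded to carbon (no H on that O).
The molecule carries 2 separate instances of a methyl-ester group (-C(=O)OCH3) meeting every constraint; each maps to a distinct set of atoms, giving 2 matches.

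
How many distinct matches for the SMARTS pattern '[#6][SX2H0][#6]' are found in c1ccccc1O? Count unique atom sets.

0

[#6][SX2H0][#6] is the SMARTS for a thioether: an aliphatic sulfur bridging two carbons with no H on the sulfur.
No fragment in the molecule satisfies every constraint, giving 0 matches.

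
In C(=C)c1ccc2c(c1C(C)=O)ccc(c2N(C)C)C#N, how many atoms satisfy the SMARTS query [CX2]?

1

Check the 20 heavy atoms by environment: 10× c (aromatic, X3) → no; 1× C (X2) → match; 1× N (X1) → no; 3× C (X3) → no; 1× N (X3) → no; 3× C (X4) → no; 1× O (X1) → no.
That gives 1 matching atom.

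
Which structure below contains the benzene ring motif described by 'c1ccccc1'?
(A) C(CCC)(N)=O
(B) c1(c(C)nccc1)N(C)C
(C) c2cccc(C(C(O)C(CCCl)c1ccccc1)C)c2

c1ccccc1 describes six aromatic carbons in a ring (a benzene ring).
(A) has a methyl group (-CH3) but no six-membered all-carbon aromatic ring is present.
(B) has a methyl group (-CH3) but no six-membered all-carbon aromatic ring is present.
(C) contains a phenyl ring, which satisfies every atom and bond constraint.
So the answer is (C).

C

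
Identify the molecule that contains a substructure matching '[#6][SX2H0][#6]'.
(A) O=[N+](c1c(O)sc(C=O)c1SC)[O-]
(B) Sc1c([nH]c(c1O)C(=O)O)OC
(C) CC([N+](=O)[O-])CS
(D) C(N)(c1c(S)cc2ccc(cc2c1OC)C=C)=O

A

[#6][SX2H0][#6] describes an aliphatic sulfur bridging two carbons with no H on the sulfur (a thioether).
(A) contains a methylthio ether (-SCH3), which satisfies every atom and bond constraint.
(B) has a thiol (-SH) but the sulfur has H1, not H0 bridging two carbons.
(C) has a thiol (-SH) but the sulfur has H1, not H0 bridging two carbons.
(D) has a methoxy ether (-OCH3) but the bridging atom is O, not S.
So the answer is (A).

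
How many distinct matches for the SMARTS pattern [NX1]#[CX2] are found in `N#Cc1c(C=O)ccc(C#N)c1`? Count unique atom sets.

[NX1]#[CX2] is the SMARTS for a nitrile: a nitrogen triple-bonded to a two-connected carbon.
The molecule carries 2 separate instances of a nitrile (-C#N) meeting every constraint; each maps to a distinct set of atoms, giving 2 matches.

2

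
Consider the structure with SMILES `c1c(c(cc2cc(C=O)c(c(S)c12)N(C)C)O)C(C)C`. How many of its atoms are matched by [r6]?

10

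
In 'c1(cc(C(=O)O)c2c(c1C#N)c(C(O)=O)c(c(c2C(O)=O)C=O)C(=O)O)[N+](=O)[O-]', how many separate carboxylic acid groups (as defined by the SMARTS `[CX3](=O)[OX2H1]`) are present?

[CX3](=O)[OX2H1] is the SMARTS for a carboxylic acid: an sp2 carbon double-bonded to O and single-bonded to an -OH oxygen.
The molecule carries 4 separate instances of a carboxylic acid group (-C(=O)OH) meeting every constraint; each maps to a distinct set of atoms, giving 4 matches.

4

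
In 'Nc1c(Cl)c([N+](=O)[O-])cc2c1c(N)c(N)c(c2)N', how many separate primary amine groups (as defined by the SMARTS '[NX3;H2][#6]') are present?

4

[NX3;H2][#6] is the SMARTS for a primary amine: a trivalent nitrogen with two H attached to carbon.
The molecule carries 4 separate instances of a primary amino group (-NH2) meeting every constraint; each maps to a distinct set of atoms, giving 4 matches.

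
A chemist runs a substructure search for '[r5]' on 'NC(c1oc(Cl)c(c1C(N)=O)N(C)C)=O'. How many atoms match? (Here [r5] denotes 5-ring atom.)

5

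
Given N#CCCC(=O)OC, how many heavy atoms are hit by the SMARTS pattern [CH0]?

The query [CH0] means: aliphatic carbon with no attached hydrogen.
Check the 8 heavy atoms by environment: 2× C (H2) → no; 2× C (H0) → match; 2× O (H0) → no; 1× C (H3) → no; 1× N (H0) → no.
That gives 2 matching atoms.

2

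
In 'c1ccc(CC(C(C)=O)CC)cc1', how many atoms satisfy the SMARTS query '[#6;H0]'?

The query [#6;H0] means: any carbon with no attached hydrogen.
Check the 13 heavy atoms by environment: 2× C (H2) → no; 1× C (H1) → no; 2× C (H3) → no; 1× c (aromatic, H0) → match; 5× c (aromatic, H1) → no; 1× C (H0) → match; 1× O (H0) → no.
Summing the matching environments: 1 + 1 = 2 matching atoms.

2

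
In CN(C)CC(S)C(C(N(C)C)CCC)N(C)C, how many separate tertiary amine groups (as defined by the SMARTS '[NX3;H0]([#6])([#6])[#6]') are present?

3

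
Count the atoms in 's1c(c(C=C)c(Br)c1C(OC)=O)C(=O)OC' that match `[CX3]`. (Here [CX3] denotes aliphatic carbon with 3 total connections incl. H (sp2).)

4

The query [CX3] means: C with X3: aliphatic carbon with exactly 3 total connections.
Check the 16 heavy atoms by environment: 1× s (aromatic, X2) → no; 4× c (aromatic, X3) → no; 4× C (X3) → match; 2× O (X1) → no; 2× O (X2) → no; 2× C (X4) → no; 1× Br (X1) → no.
That gives 4 matching atoms.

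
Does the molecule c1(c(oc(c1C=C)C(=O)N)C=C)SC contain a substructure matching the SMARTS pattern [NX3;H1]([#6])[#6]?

No

The pattern [NX3;H1]([#6])[#6] describes a trivalent nitrogen with one H, bonded to two carbons — a secondary amine.
The closest candidate here is a primary amide (-C(=O)NH2), but the -C(=O)NH2 nitrogen has H2, not H1. No other fragment satisfies the full query, so there is no match.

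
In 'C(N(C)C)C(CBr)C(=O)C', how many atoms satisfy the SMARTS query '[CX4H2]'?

2

The query [CX4H2] means: sp3 carbon (X4) with exactly two hydrogens.
Check the 10 heavy atoms by environment: 2× C (H2, X4) → match; 1× C (H1, X4) → no; 1× C (H0, X3) → no; 1× O (H0, X1) → no; 3× C (H3, X4) → no; 1× N (H0, X3) → no; 1× Br (H0, X1) → no.
That gives 2 matching atoms.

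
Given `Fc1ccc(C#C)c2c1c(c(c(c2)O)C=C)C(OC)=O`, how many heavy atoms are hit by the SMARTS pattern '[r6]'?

The query [r6] means: r6 matches atoms in a six-membered ring.
Check the 20 heavy atoms by environment: 10× c (aromatic, in 6-ring) → match; 3× O (acyclic) → no; 6× C (acyclic) → no; 1× F (acyclic) → no.
That gives 10 matching atoms.

10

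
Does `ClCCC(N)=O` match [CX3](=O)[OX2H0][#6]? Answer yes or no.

No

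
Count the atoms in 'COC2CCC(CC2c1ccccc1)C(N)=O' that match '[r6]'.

12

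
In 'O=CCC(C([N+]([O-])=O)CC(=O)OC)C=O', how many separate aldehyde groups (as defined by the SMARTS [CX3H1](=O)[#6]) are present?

2

[CX3H1](=O)[#6] is the SMARTS for an aldehyde: an sp2 carbon with one H, double-bonded to O and single-bonded to carbon.
The molecule carries 2 separate instances of an aldehyde (-CHO) meeting every constraint; each maps to a distinct set of atoms, giving 2 matches.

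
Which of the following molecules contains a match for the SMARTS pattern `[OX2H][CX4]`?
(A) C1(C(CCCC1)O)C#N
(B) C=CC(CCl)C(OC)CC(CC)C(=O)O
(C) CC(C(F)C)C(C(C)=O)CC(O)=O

[OX2H][CX4] describes a hydroxyl oxygen bound to an sp3 (X4) carbon (an aliphatic alcohol).
(A) contains a hydroxyl group (-OH), which satisfies every atom and bond constraint.
(B) has a methoxy ether (-OCH3) but the oxygen has H0 (ether), not H1.
(C) has a carboxylic acid group (-C(=O)OH) but the -OH is on a CX3 carbonyl carbon, not a CX4 carbon.
So the answer is (A).

A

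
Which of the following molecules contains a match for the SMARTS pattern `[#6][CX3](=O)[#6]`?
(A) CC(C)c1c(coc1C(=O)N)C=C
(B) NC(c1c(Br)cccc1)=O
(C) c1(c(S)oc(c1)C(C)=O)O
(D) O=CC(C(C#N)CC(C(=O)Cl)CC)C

C

[#6][CX3](=O)[#6] describes a carbonyl carbon (no H) flanked by two carbons (a ketone).
(A) has a primary amide (-C(=O)NH2) but one neighbour of the carbonyl carbon is N, not C.
(B) has a primary amide (-C(=O)NH2) but one neighbour of the carbonyl carbon is N, not C.
(C) contains an acetyl/ketone group (-C(=O)CH3), which satisfies every atom and bond constraint.
(D) has an aldehyde (-CHO) but the carbonyl carbon has H1, so it is not flanked by two carbons.
So the answer is (C).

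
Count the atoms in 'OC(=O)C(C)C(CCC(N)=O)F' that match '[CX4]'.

5

The query [CX4] means: C with X4: aliphatic carbon with exactly 4 total connections (bonds + H).
Check the 12 heavy atoms by environment: 5× C (X4) → match; 2× C (X3) → no; 2× O (X1) → no; 1× N (X3) → no; 1× F (X1) → no; 1× O (X2) → no.
That gives 5 matching atoms.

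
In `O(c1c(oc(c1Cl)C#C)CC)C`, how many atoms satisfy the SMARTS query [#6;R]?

4

The query [#6;R] means: carbon that is part of a ring.
Check the 12 heavy atoms by environment: 1× o (aromatic, in 5-ring) → no; 4× c (aromatic, in 5-ring) → match; 5× C (acyclic) → no; 1× O (acyclic) → no; 1× Cl (acyclic) → no.
That gives 4 matching atoms.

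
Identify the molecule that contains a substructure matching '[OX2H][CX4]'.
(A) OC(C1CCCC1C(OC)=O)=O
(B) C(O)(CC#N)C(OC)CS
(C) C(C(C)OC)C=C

[OX2H][CX4] describes a hydroxyl oxygen bound to an sp3 (X4) carbon (an aliphatic alcohol).
(A) has a carboxylic acid group (-C(=O)OH) but the -OH is on a CX3 carbonyl carbon, not a CX4 carbon.
(B) contains a hydroxyl group (-OH), which satisfies every atom and bond constraint.
(C) has a methoxy ether (-OCH3) but the oxygen has H0 (ether), not H1.
So the answer is (B).

B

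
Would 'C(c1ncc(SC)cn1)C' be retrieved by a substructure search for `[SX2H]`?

The pattern [SX2H] describes an aliphatic sulfur with two connections, one being H — a thiol.
The closest candidate here is a methylthio ether (-SCH3), but the sulfur has H0 (bonded to two carbons), not H1. No other fragment satisfies the full query, so there is no match.

No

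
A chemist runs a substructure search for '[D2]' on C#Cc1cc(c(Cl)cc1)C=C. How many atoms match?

5

The query [D2] means: atom with exactly two heavy-atom neighbours.
Check the 11 heavy atoms by environment: 3× c (aromatic, D2) → match; 3× c (aromatic, D3) → no; 2× C (D2) → match; 2× C (D1) → no; 1× Cl (D1) → no.
Summing the matching environments: 3 + 2 = 5 matching atoms.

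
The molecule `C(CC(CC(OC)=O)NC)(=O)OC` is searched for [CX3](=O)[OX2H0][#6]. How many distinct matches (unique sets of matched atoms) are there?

2

[CX3](=O)[OX2H0][#6] is the SMARTS for an ester: a carbonyl carbon bonded to an oxygen that is itself bonded to carbon (no H on that O).
The molecule carries 2 separate instances of a methyl-ester group (-C(=O)OCH3) meeting every constraint; each maps to a distinct set of atoms, giving 2 matches.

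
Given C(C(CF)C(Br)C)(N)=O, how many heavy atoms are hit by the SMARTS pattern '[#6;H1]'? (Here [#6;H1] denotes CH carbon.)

2

The query [#6;H1] means: any carbon bearing exactly one hydrogen.
Check the 9 heavy atoms by environment: 1× C (H2) → no; 2× C (H1) → match; 1× C (H3) → no; 1× C (H0) → no; 1× O (H0) → no; 1× N (H2) → no; 1× F (H0) → no; 1× Br (H0) → no.
That gives 2 matching atoms.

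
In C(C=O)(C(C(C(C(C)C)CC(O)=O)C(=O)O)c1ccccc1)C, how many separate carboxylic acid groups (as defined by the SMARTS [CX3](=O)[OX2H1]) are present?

2

[CX3](=O)[OX2H1] is the SMARTS for a carboxylic acid: an sp2 carbon double-bonded to O and single-bonded to an -OH oxygen.
The molecule carries 2 separate instances of a carboxylic acid group (-C(=O)OH) meeting every constraint; each maps to a distinct set of atoms, giving 2 matches.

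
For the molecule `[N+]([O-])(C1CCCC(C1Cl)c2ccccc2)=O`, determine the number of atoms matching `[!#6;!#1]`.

The query [!#6;!#1] means: not carbon and not hydrogen — any heteroatom.
Check the 16 heavy atoms by environment: 6× C → no; 1× Cl → match; 6× c (aromatic) → no; 1× N (charge +1) → match; 1× O (charge -1) → match; 1× O → match.
Summing the matching environments: 1 + 1 + 1 + 1 = 4 matching atoms.

4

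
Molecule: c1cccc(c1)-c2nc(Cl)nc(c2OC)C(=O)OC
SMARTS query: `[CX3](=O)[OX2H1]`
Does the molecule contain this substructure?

The pattern [CX3](=O)[OX2H1] describes an sp2 carbon double-bonded to O and single-bonded to an -OH oxygen — a carboxylic acid.
The closest candidate here is a methyl-ester group (-C(=O)OCH3), but the singly-bonded O has no H (OX2H0, not OX2H1). No other fragment satisfies the full query, so there is no match.

No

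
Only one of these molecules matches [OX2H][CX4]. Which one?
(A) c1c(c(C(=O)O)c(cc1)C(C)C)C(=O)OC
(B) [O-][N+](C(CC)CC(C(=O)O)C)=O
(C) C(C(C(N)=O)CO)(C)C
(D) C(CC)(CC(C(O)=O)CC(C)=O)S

C

[OX2H][CX4] describes a hydroxyl oxygen bound to an sp3 (X4) carbon (an aliphatic alcohol).
(A) has a carboxylic acid group (-C(=O)OH) but the -OH is on a CX3 carbonyl carbon, not a CX4 carbon.
(B) has a carboxylic acid group (-C(=O)OH) but the -OH is on a CX3 carbonyl carbon, not a CX4 carbon.
(C) contains a hydroxyl group (-OH), which satisfies every atom and bond constraint.
(D) has a carboxylic acid group (-C(=O)OH) but the -OH is on a CX3 carbonyl carbon, not a CX4 carbon.
So the answer is (C).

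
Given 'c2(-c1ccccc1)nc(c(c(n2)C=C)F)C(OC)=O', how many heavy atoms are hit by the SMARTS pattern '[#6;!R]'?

The query [#6;!R] means: carbon not in any ring.
Check the 19 heavy atoms by environment: 2× n (aromatic, in 6-ring) → no; 10× c (aromatic, in 6-ring) → no; 4× C (acyclic) → match; 1× F (acyclic) → no; 2× O (acyclic) → no.
That gives 4 matching atoms.

4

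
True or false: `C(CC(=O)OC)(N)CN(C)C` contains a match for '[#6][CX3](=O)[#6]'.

The pattern [#6][CX3](=O)[#6] describes a carbonyl carbon (no H) flanked by two carbons — a ketone.
The closest candidate here is a methyl-ester group (-C(=O)OCH3), but one neighbour of the carbonyl carbon is O, not C. No other fragment satisfies the full query, so there is no match.

False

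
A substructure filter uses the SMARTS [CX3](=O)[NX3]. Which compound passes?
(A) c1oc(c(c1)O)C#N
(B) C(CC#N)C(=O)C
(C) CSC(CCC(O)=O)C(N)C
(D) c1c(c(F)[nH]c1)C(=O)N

[CX3](=O)[NX3] describes a carbonyl carbon bonded to a trivalent nitrogen (an amide).
(A) has a nitrile (-C#N) but the nitrile N is NX1 (triple-bonded), not NX3.
(B) has a nitrile (-C#N) but the nitrile N is NX1 (triple-bonded), not NX3.
(C) has a primary amino group (-NH2) but the -NH2 is not attached to a carbonyl carbon.
(D) contains a primary amide (-C(=O)NH2), which satisfies every atom and bond constraint.
So the answer is (D).

D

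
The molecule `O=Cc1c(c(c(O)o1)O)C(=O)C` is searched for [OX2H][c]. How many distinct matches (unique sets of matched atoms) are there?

2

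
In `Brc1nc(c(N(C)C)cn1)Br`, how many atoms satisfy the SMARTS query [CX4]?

The query [CX4] means: C with X4: aliphatic carbon with exactly 4 total connections (bonds + H).
Check the 11 heavy atoms by environment: 2× n (aromatic, X2) → no; 4× c (aromatic, X3) → no; 2× Br (X1) → no; 1× N (X3) → no; 2× C (X4) → match.
That gives 2 matching atoms.

2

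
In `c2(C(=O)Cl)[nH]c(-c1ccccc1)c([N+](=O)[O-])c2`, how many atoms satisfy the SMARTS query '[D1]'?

4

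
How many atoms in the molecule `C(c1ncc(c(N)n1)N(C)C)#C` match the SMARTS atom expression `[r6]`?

The query [r6] means: r6 matches atoms in a six-membered ring.
Check the 12 heavy atoms by environment: 2× n (aromatic, in 6-ring) → match; 4× c (aromatic, in 6-ring) → match; 4× C (acyclic) → no; 2× N (acyclic) → no.
Summing the matching environments: 2 + 4 = 6 matching atoms.

6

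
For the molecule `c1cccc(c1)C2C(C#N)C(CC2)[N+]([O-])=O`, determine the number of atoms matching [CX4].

Check the 16 heavy atoms by environment: 5× C (X4) → match; 1× N (charge +1, X3) → no; 1× O (charge -1, X1) → no; 1× O (X1) → no; 1× C (X2) → no; 1× N (X1) → no; 6× c (aromatic, X3) → no.
That gives 5 matching atoms.

5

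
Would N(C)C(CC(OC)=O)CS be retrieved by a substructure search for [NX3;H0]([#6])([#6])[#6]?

The pattern [NX3;H0]([#6])([#6])[#6] describes a trivalent nitrogen with no H, bonded to three carbons — a tertiary amine.
The closest candidate here is an N-methylamino group (-NHCH3), but the nitrogen still has one H (H1), not H0. No other fragment satisfies the full query, so there is no match.

No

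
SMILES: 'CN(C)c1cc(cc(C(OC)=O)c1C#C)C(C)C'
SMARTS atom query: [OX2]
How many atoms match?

1

Check the 18 heavy atoms by environment: 6× c (aromatic, X3) → no; 1× C (X3) → no; 1× O (X1) → no; 1× O (X2) → match; 6× C (X4) → no; 2× C (X2) → no; 1× N (X3) → no.
That gives 1 matching atom.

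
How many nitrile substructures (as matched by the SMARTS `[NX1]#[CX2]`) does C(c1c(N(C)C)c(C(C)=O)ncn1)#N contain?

1

[NX1]#[CX2] is the SMARTS for a nitrile: a nitrogen triple-bonded to a two-connected carbon.
Exactly one fragment in the molecule meets all constraints, giving 1 match.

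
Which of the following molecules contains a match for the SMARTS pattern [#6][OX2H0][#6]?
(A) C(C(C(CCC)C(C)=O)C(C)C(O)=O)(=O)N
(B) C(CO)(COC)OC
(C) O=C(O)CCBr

B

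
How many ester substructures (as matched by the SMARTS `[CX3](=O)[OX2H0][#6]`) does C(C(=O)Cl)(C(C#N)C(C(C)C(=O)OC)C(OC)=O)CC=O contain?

2

[CX3](=O)[OX2H0][#6] is the SMARTS for an ester: a carbonyl carbon bonded to an oxygen that is itself bonded to carbon (no H on that O).
The molecule carries 2 separate instances of a methyl-ester group (-C(=O)OCH3) meeting every constraint; each maps to a distinct set of atoms, giving 2 matches.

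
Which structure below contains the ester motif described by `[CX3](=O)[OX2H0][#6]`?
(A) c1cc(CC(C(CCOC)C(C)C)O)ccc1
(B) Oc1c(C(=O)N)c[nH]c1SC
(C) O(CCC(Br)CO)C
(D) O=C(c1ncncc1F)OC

[CX3](=O)[OX2H0][#6] describes a carbonyl carbon bonded to an oxygen that is itself bonded to carbon (no H on that O) (an ester).
(A) has a methoxy ether (-OCH3) but the ether oxygen is not adjacent to a C=O carbon.
(B) has a primary amide (-C(=O)NH2) but the carbonyl is bonded to N, not to an O-C linkage.
(C) has a methoxy ether (-OCH3) but the ether oxygen is not adjacent to a C=O carbon.
(D) contains a methyl-ester group (-C(=O)OCH3), which satisfies every atom and bond constraint.
So the answer is (D).

D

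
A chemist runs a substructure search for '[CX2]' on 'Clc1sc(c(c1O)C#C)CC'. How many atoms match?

2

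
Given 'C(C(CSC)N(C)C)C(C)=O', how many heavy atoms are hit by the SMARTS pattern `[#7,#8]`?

2

The query [#7,#8] means: nitrogen or oxygen (comma = OR).
Check the 11 heavy atoms by environment: 8× C → no; 1× S → no; 1× O → match; 1× N → match.
Summing the matching environments: 1 + 1 = 2 matching atoms.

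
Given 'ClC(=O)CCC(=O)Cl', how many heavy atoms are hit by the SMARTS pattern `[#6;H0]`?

2

The query [#6;H0] means: any carbon with no attached hydrogen.
Check the 8 heavy atoms by environment: 2× C (H2) → no; 2× C (H0) → match; 2× O (H0) → no; 2× Cl (H0) → no.
That gives 2 matching atoms.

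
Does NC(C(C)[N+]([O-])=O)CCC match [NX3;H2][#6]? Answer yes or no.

The pattern [NX3;H2][#6] describes a trivalent nitrogen with two H attached to carbon — a primary amine.
The molecule carries a primary amino group (-NH2), whose atoms satisfy every constraint of the query, so the pattern matches.

Yes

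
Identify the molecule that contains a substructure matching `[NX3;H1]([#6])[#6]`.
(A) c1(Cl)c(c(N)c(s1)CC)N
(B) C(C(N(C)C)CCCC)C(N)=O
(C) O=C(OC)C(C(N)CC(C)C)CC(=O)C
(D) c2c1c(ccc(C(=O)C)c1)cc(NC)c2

D

[NX3;H1]([#6])[#6] describes a trivalent nitrogen with one H, bonded to two carbons (a secondary amine).
(A) has a primary amino group (-NH2) but the nitrogen has H2 and only one carbon neighbour.
(B) has a primary amide (-C(=O)NH2) but the -C(=O)NH2 nitrogen has H2, not H1.
(C) has a primary amino group (-NH2) but the nitrogen has H2 and only one carbon neighbour.
(D) contains an N-methylamino group (-NHCH3), which satisfies every atom and bond constraint.
So the answer is (D).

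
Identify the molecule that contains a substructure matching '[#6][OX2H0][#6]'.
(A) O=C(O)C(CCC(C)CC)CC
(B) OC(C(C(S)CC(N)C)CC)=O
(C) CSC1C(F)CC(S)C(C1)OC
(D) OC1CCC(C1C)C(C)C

C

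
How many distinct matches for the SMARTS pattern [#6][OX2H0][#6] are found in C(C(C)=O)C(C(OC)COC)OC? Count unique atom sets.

[#6][OX2H0][#6] is the SMARTS for an ether: an aliphatic oxygen bridging two carbons with no H on the oxygen.
The molecule carries 3 separate instances of a methoxy ether (-OCH3) meeting every constraint; each maps to a distinct set of atoms, giving 3 matches.

3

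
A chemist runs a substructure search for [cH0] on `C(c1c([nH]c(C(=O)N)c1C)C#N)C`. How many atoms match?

Check the 13 heavy atoms by environment: 1× n (aromatic, H1) → no; 4× c (aromatic, H0) → match; 2× C (H3) → no; 2× C (H0) → no; 1× N (H0) → no; 1× O (H0) → no; 1× N (H2) → no; 1× C (H2) → no.
That gives 4 matching atoms.

4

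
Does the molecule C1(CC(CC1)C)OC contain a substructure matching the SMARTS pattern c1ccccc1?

The pattern c1ccccc1 describes six aromatic carbons in a ring — a benzene ring.
The closest candidate here is a methyl group (-CH3), but no six-membered all-carbon aromatic ring is present. No other fragment satisfies the full query, so there is no match.

No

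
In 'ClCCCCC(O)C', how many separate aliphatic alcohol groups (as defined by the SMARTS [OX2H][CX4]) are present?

1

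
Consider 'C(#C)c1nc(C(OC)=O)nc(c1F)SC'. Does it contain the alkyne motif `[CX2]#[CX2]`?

Yes

The pattern [CX2]#[CX2] describes a carbon-carbon triple bond — an alkyne.
The molecule carries an ethynyl group (-C#CH), whose atoms satisfy every constraint of the query, so the pattern matches.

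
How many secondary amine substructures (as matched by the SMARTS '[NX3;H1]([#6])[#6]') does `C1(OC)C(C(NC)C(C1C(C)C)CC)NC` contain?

2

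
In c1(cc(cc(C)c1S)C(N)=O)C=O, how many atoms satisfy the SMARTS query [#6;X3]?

8

The query [#6;X3] means: any carbon (aromatic or not) with three total connections.
Check the 13 heavy atoms by environment: 6× c (aromatic, X3) → match; 2× C (X3) → match; 2× O (X1) → no; 1× N (X3) → no; 1× S (X2) → no; 1× C (X4) → no.
Summing the matching environments: 6 + 2 = 8 matching atoms.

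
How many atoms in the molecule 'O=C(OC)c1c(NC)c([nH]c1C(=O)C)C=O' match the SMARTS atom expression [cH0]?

4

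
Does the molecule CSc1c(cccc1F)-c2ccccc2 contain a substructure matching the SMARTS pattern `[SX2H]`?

The pattern [SX2H] describes an aliphatic sulfur with two connections, one being H — a thiol.
The closest candidate here is a methylthio ether (-SCH3), but the sulfur has H0 (bonded to two carbons), not H1. No other fragment satisfies the full query, so there is no match.

No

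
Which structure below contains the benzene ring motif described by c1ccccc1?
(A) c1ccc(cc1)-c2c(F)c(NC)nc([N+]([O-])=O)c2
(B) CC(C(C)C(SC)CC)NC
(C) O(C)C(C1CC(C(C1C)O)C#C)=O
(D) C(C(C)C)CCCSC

c1ccccc1 describes six aromatic carbons in a ring (a benzene ring).
(A) contains a phenyl ring, which satisfies every atom and bond constraint.
(B) has a methyl group (-CH3) but no six-membered all-carbon aromatic ring is present.
(C) has a methyl group (-CH3) but no six-membered all-carbon aromatic ring is present.
(D) has a methyl group (-CH3) but no six-membered all-carbon aromatic ring is present.
So the answer is (A).

A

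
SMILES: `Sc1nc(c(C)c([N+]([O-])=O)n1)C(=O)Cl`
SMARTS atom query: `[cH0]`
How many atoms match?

4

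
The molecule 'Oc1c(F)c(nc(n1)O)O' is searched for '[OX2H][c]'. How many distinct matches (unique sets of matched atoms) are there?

3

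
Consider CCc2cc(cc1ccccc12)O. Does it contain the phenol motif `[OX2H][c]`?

Yes

The pattern [OX2H][c] describes a hydroxyl oxygen attached to an aromatic carbon — a phenol.
The molecule carries a hydroxyl group (-OH), whose atoms satisfy every constraint of the query, so the pattern matches.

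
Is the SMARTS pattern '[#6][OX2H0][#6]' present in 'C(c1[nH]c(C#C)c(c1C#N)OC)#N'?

The pattern [#6][OX2H0][#6] describes an aliphatic oxygen bridging two carbons with no H on the oxygen — an ether.
The molecule carries a methoxy ether (-OCH3), whose atoms satisfy every constraint of the query, so the pattern matches.

Yes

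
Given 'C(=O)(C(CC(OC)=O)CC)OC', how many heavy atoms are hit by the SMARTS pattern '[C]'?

The query [C] means: uppercase C matches aliphatic (non-aromatic) carbon only.
Check the 12 heavy atoms by environment: 8× C → match; 4× O → no.
That gives 8 matching atoms.

8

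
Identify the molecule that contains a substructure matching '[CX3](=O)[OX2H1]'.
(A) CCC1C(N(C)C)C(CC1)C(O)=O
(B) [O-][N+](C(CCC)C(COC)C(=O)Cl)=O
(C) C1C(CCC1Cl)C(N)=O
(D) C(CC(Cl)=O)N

[CX3](=O)[OX2H1] describes an sp2 carbon double-bonded to O and single-bonded to an -OH oxygen (a carboxylic acid).
(A) contains a carboxylic acid group (-C(=O)OH), which satisfies every atom and bond constraint.
(B) has an acyl chloride (-C(=O)Cl) but the carbonyl is bonded to Cl, not to an -OH oxygen.
(C) has a primary amide (-C(=O)NH2) but the carbonyl is bonded to N, not to an -OH oxygen.
(D) has an acyl chloride (-C(=O)Cl) but the carbonyl is bonded to Cl, not to an -OH oxygen.
So the answer is (A).

A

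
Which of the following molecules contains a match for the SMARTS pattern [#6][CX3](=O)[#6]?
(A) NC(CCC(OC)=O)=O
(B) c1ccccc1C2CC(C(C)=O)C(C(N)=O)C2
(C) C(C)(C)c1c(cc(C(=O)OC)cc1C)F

B

[#6][CX3](=O)[#6] describes a carbonyl carbon (no H) flanked by two carbons (a ketone).
(A) has a methyl-ester group (-C(=O)OCH3) but one neighbour of the carbonyl carbon is O, not C.
(B) contains an acetyl/ketone group (-C(=O)CH3), which satisfies every atom and bond constraint.
(C) has a methyl-ester group (-C(=O)OCH3) but one neighbour of the carbonyl carbon is O, not C.
So the answer is (B).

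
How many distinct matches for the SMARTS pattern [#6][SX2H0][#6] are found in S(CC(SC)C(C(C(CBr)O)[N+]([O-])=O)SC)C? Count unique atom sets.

[#6][SX2H0][#6] is the SMARTS for a thioether: an aliphatic sulfur bridging two carbons with no H on the sulfur.
The molecule carries 3 separate instances of a methylthio ether (-SCH3) meeting every constraint; each maps to a distinct set of atoms, giving 3 matches.

3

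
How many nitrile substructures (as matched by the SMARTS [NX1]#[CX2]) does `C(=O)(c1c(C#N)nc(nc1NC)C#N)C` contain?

2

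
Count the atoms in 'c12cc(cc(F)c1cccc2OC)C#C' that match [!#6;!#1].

2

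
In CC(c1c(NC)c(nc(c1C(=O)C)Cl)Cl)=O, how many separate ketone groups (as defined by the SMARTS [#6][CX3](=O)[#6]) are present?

[#6][CX3](=O)[#6] is the SMARTS for a ketone: a carbonyl carbon (no H) flanked by two carbons.
The molecule carries 2 separate instances of an acetyl/ketone group (-C(=O)CH3) meeting every constraint; each maps to a distinct set of atoms, giving 2 matches.

2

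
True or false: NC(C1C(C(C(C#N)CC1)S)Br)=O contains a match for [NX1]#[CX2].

The pattern [NX1]#[CX2] describes a nitrogen triple-bonded to a two-connected carbon — a nitrile.
The molecule carries a nitrile (-C#N), whose atoms satisfy every constraint of the query, so the pattern matches.

True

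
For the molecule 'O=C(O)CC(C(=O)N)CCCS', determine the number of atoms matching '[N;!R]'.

1

The query [N;!R] means: aliphatic nitrogen not in a ring.
Check the 12 heavy atoms by environment: 7× C (acyclic) → no; 3× O (acyclic) → no; 1× N (acyclic) → match; 1× S (acyclic) → no.
That gives 1 matching atom.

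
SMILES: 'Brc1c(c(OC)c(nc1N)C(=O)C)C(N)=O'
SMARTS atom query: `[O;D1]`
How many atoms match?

2

The query [O;D1] means: aliphatic oxygen bonded to exactly one heavy atom.
Check the 16 heavy atoms by environment: 1× n (aromatic, D2) → no; 5× c (aromatic, D3) → no; 2× C (D3) → no; 2× O (D1) → match; 2× C (D1) → no; 2× N (D1) → no; 1× O (D2) → no; 1× Br (D1) → no.
That gives 2 matching atoms.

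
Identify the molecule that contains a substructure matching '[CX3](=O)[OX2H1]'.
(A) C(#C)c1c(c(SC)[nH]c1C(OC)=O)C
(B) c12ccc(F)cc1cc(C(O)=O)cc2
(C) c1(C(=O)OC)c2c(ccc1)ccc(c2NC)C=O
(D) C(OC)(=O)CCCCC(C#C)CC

B

[CX3](=O)[OX2H1] describes an sp2 carbon double-bonded to O and single-bonded to an -OH oxygen (a carboxylic acid).
(A) has a methyl-ester group (-C(=O)OCH3) but the singly-bonded O has no H (OX2H0, not OX2H1).
(B) contains a carboxylic acid group (-C(=O)OH), which satisfies every atom and bond constraint.
(C) has a methyl-ester group (-C(=O)OCH3) but the singly-bonded O has no H (OX2H0, not OX2H1).
(D) has a methyl-ester group (-C(=O)OCH3) but the singly-bonded O has no H (OX2H0, not OX2H1).
So the answer is (B).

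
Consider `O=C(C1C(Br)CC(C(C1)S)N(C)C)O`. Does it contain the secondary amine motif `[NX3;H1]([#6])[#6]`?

No

The pattern [NX3;H1]([#6])[#6] describes a trivalent nitrogen with one H, bonded to two carbons — a secondary amine.
The closest candidate here is a dimethylamino group (-N(CH3)2), but the nitrogen has H0, not H1. No other fragment satisfies the full query, so there is no match.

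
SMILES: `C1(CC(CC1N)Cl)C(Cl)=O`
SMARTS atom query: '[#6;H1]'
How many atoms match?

3

Check the 10 heavy atoms by environment: 3× C (H1) → match; 2× C (H2) → no; 2× Cl (H0) → no; 1× C (H0) → no; 1× O (H0) → no; 1× N (H2) → no.
That gives 3 matching atoms.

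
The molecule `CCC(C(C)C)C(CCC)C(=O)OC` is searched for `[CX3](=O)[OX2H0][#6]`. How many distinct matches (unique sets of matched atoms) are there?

[CX3](=O)[OX2H0][#6] is the SMARTS for an ester: a carbonyl carbon bonded to an oxygen that is itself bonded to carbon (no H on that O).
Exactly one fragment in the molecule meets all constraints, giving 1 match.

1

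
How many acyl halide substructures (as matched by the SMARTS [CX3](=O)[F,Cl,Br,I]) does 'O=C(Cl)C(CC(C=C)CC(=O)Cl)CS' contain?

[CX3](=O)[F,Cl,Br,I] is the SMARTS for an acyl halide: a carbonyl carbon bonded to a halogen.
The molecule carries 2 separate instances of an acyl chloride (-C(=O)Cl) meeting every constraint; each maps to a distinct set of atoms, giving 2 matches.

2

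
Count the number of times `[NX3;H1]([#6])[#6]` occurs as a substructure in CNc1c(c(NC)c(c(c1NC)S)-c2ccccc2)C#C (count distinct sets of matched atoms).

3

[NX3;H1]([#6])[#6] is the SMARTS for a secondary amine: a trivalent nitrogen with one H, bonded to two carbons.
The molecule carries 3 separate instances of an N-methylamino group (-NHCH3) meeting every constraint; each maps to a distinct set of atoms, giving 3 matches.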